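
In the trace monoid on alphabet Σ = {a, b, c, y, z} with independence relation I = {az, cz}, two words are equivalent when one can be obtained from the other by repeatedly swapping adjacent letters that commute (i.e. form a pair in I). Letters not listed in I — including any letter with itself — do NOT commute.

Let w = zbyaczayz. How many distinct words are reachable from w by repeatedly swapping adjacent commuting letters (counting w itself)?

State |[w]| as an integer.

#0=z has no predecessor
#1=b depends on [0:z]
#2=y depends on [1:b]
#3=a depends on [2:y]
#4=c depends on [3:a]
#5=z depends on [2:y]
#6=a depends on [4:c]
#7=y depends on [5:z, 6:a]
#8=z depends on [7:y]
sources: [0:z]
N(rest) = Σ N(rest − s) over sources s of rest; N(one piece) = 1:
  size 1 → [8]=1
  size 2 → [7,8]=1
  size 3 → [5,7,8]=1  [6,7,8]=1
  size 4 → [4,6,7,8]=1  [5,6,7,8]=2
  size 5 → [3,4,6,7,8]=1  [4,5,6,7,8]=3
  size 6 → [3,4,5,6,7,8]=4
  size 7 → [2,3,4,5,6,7,8]=4
  first=0(z) contributes 4

4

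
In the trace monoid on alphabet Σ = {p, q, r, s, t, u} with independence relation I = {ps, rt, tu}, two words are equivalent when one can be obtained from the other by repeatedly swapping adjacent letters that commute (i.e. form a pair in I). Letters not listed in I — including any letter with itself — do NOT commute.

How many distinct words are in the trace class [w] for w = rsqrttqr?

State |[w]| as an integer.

#0=r has no predecessor
#1=s depends on [0:r]
#2=q depends on [1:s]
#3=r depends on [2:q]
#4=t depends on [2:q]
#5=t depends on [4:t]
#6=q depends on [3:r, 5:t]
#7=r depends on [6:q]
sources: [0:r]
N(rest) = Σ N(rest − s) over sources s of rest; N(one piece) = 1:
  size 1 → [7]=1
  size 2 → [6,7]=1
  size 3 → [3,6,7]=1  [5,6,7]=1
  size 4 → [3,5,6,7]=2  [4,5,6,7]=1
  size 5 → [3,4,5,6,7]=3
  size 6 → [2,3,4,5,6,7]=3
  first=0(r) contributes 3

3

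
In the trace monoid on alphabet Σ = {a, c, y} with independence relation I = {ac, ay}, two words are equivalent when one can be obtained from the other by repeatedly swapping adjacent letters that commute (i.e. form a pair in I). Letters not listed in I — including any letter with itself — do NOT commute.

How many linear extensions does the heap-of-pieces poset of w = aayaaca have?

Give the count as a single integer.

21

piece 0:a — minimal
piece 1:a rests on {0:a}
piece 2:y — minimal
piece 3:a rests on {1:a}
piece 4:a rests on {3:a}
piece 5:c rests on {2:y}
piece 6:a rests on {4:a}
minimal pieces: {0:a, 2:y}
ways to finish when only these pieces remain (= sum over removing one remaining piece with nothing left below it):
  1 left: {5}→1  {6}→1
  2 left: {2,5}→1  {4,6}→1  {5,6}→2
  3 left: {2,5,6}→3  {3,4,6}→1  {4,5,6}→3
  4 left: {1,3,4,6}→1  {2,4,5,6}→6  {3,4,5,6}→4
  5 left: {0,1,3,4,6}→1  {1,3,4,5,6}→5  {2,3,4,5,6}→10
  placing 0:a first → 15 extensions
  placing 2:y first → 6 extensions
total linear extensions = 21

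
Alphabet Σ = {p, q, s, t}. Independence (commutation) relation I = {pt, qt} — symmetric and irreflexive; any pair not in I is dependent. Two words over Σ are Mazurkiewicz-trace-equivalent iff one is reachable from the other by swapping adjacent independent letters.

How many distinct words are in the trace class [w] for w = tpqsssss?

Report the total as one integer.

0(t) covers ∅
1(p) covers ∅
2(q) covers 1:p
3(s) covers 0:t, 2:q
4(s) covers 3:s
5(s) covers 4:s
6(s) covers 5:s
7(s) covers 6:s
floor of heap: 0:t, 1:p
completions by unplaced set U, small U first (add the entries for U minus each lowest piece of U):
  |U|=1: {7}:1
  |U|=2: {6,7}:1
  |U|=3: {5,6,7}:1
  |U|=4: {4,5,6,7}:1
  |U|=5: {3,4,5,6,7}:1
  |U|=6: {0,3,4,5,6,7}:1  {2,3,4,5,6,7}:1
  start at 0(t): 1
  start at 1(p): 2
sum over floor = 3

3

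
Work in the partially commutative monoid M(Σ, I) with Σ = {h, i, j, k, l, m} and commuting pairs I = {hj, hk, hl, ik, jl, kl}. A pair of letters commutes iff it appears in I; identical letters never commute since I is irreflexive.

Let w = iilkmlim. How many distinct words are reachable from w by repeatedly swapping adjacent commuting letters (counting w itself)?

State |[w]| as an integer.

piece 0:i — minimal
piece 1:i rests on {0:i}
piece 2:l rests on {1:i}
piece 3:k — minimal
piece 4:m rests on {2:l, 3:k}
piece 5:l rests on {4:m}
piece 6:i rests on {5:l}
piece 7:m rests on {6:i}
minimal pieces: {0:i, 3:k}
ways to finish when only these pieces remain (= sum over removing one remaining piece with nothing left below it):
  1 left: {7}→1
  2 left: {6,7}→1
  3 left: {5,6,7}→1
  4 left: {4,5,6,7}→1
  5 left: {2,4,5,6,7}→1  {3,4,5,6,7}→1
  6 left: {1,2,4,5,6,7}→1  {2,3,4,5,6,7}→2
  placing 0:i first → 3 extensions
  placing 3:k first → 1 extensions
total linear extensions = 4

4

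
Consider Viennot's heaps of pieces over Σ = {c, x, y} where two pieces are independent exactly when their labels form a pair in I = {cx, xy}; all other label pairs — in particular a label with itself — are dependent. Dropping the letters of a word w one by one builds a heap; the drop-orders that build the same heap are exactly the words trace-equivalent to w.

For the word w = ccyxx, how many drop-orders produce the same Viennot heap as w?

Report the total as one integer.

drop 0:c onto floor
drop 1:c onto {0:c}
drop 2:y onto {1:c}
drop 3:x onto floor
drop 4:x onto {3:x}
ground layer = {0:c, 3:x}
drop-orders for the pieces not yet dropped (sum over which currently-grounded one goes next):
  1 to go: {2} 1  {4} 1
  2 to go: {1,2} 1  {2,4} 2  {3,4} 1
  3 to go: {0,1,2} 1  {1,2,4} 3  {2,3,4} 3
  if 0:c drops first: 6 orders
  if 3:x drops first: 4 orders
heap linearizations: 10

10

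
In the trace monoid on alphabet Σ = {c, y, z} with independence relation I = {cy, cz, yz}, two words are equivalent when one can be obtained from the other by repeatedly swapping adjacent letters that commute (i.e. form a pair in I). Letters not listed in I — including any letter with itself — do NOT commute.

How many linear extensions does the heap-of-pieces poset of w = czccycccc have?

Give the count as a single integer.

#0=c has no predecessor
#1=z has no predecessor
#2=c depends on [0:c]
#3=c depends on [2:c]
#4=y has no predecessor
#5=c depends on [3:c]
#6=c depends on [5:c]
#7=c depends on [6:c]
#8=c depends on [7:c]
sources: [0:c, 1:z, 4:y]
N(rest) = Σ N(rest − s) over sources s of rest; N(one piece) = 1:
  size 1 → [1]=1  [4]=1  [8]=1
  size 2 → [1,4]=2  [1,8]=2  [4,8]=2  [7,8]=1
  size 3 → [1,4,8]=6  [1,7,8]=3  [4,7,8]=3  [6,7,8]=1
  size 4 → [1,4,7,8]=12  [1,6,7,8]=4  [4,6,7,8]=4  [5,6,7,8]=1
  size 5 → [1,4,6,7,8]=20  [1,5,6,7,8]=5  [3,5,6,7,8]=1  [4,5,6,7,8]=5
  size 6 → [1,3,5,6,7,8]=6  [1,4,5,6,7,8]=30  [2,3,5,6,7,8]=1  [3,4,5,6,7,8]=6
  size 7 → [0,2,3,5,6,7,8]=1  [1,2,3,5,6,7,8]=7  [1,3,4,5,6,7,8]=42  [2,3,4,5,6,7,8]=7
  first=0(c) contributes 56
  first=1(z) contributes 8
  first=4(y) contributes 8
|[w]| = 72

72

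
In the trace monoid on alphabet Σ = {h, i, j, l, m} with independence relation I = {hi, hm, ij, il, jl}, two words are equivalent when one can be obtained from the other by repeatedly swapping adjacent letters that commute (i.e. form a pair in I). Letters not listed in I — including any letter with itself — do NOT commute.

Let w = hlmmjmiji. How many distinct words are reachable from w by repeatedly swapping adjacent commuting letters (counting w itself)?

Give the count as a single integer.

3

#0=h has no predecessor
#1=l depends on [0:h]
#2=m depends on [1:l]
#3=m depends on [2:m]
#4=j depends on [3:m]
#5=m depends on [4:j]
#6=i depends on [5:m]
#7=j depends on [5:m]
#8=i depends on [6:i]
sources: [0:h]
N(rest) = Σ N(rest − s) over sources s of rest; N(one piece) = 1:
  size 1 → [7]=1  [8]=1
  size 2 → [6,8]=1  [7,8]=2
  size 3 → [6,7,8]=3
  size 4 → [5,6,7,8]=3
  size 5 → [4,5,6,7,8]=3
  size 6 → [3,4,5,6,7,8]=3
  size 7 → [2,3,4,5,6,7,8]=3
  first=0(h) contributes 3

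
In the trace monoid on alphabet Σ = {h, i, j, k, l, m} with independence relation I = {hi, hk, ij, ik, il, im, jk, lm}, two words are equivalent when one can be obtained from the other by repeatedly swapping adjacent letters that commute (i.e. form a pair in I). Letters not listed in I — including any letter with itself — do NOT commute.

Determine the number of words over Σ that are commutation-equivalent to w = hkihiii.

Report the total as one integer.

105

0(h) covers ∅
1(k) covers ∅
2(i) covers ∅
3(h) covers 0:h
4(i) covers 2:i
5(i) covers 4:i
6(i) covers 5:i
floor of heap: 0:h, 1:k, 2:i
completions by unplaced set U, small U first (add the entries for U minus each lowest piece of U):
  |U|=1: {1}:1  {3}:1  {6}:1
  |U|=2: {0,3}:1  {1,3}:2  {1,6}:2  {3,6}:2  {5,6}:1
  |U|=3: {0,1,3}:3  {0,3,6}:3  {1,3,6}:6  {1,5,6}:3  {3,5,6}:3  {4,5,6}:1
  |U|=4: {0,1,3,6}:12  {0,3,5,6}:6  {1,3,5,6}:12  {1,4,5,6}:4  {2,4,5,6}:1  {3,4,5,6}:4
  |U|=5: {0,1,3,5,6}:30  {0,3,4,5,6}:10  {1,2,4,5,6}:5  {1,3,4,5,6}:20  {2,3,4,5,6}:5
  start at 0(h): 30
  start at 1(k): 15
  start at 2(i): 60
sum over floor = 105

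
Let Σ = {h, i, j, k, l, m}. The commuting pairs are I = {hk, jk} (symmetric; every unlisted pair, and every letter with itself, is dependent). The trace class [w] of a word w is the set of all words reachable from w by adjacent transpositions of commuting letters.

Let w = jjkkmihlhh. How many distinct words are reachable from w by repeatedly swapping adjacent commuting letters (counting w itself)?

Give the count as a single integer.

drop 0:j onto floor
drop 1:j onto {0:j}
drop 2:k onto floor
drop 3:k onto {2:k}
drop 4:m onto {1:j, 3:k}
drop 5:i onto {4:m}
drop 6:h onto {5:i}
drop 7:l onto {6:h}
drop 8:h onto {7:l}
drop 9:h onto {8:h}
ground layer = {0:j, 2:k}
drop-orders for the pieces not yet dropped (sum over which currently-grounded one goes next):
  1 to go: {9} 1
  2 to go: {8,9} 1
  3 to go: {7,8,9} 1
  4 to go: {6,7,8,9} 1
  5 to go: {5,6,7,8,9} 1
  6 to go: {4,5,6,7,8,9} 1
  7 to go: {1,4,5,6,7,8,9} 1  {3,4,5,6,7,8,9} 1
  8 to go: {0,1,4,5,6,7,8,9} 1  {1,3,4,5,6,7,8,9} 2  {2,3,4,5,6,7,8,9} 1
  if 0:j drops first: 3 orders
  if 2:k drops first: 3 orders
heap linearizations: 6

6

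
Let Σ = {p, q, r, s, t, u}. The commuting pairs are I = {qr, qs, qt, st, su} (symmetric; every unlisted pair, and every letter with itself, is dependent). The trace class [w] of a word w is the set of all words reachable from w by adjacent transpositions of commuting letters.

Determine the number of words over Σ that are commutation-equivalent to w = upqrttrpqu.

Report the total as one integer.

5

piece 0:u — minimal
piece 1:p rests on {0:u}
piece 2:q rests on {1:p}
piece 3:r rests on {1:p}
piece 4:t rests on {3:r}
piece 5:t rests on {4:t}
piece 6:r rests on {5:t}
piece 7:p rests on {2:q, 6:r}
piece 8:q rests on {7:p}
piece 9:u rests on {8:q}
minimal pieces: {0:u}
ways to finish when only these pieces remain (= sum over removing one remaining piece with nothing left below it):
  1 left: {9}→1
  2 left: {8,9}→1
  3 left: {7,8,9}→1
  4 left: {2,7,8,9}→1  {6,7,8,9}→1
  5 left: {2,6,7,8,9}→2  {5,6,7,8,9}→1
  6 left: {2,5,6,7,8,9}→3  {4,5,6,7,8,9}→1
  7 left: {2,4,5,6,7,8,9}→4  {3,4,5,6,7,8,9}→1
  8 left: {2,3,4,5,6,7,8,9}→5
  placing 0:u first → 5 extensions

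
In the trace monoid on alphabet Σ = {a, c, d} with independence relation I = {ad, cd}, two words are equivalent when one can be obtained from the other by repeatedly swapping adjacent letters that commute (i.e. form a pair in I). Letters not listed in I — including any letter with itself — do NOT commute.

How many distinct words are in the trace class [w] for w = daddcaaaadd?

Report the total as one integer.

462

#0=d has no predecessor
#1=a has no predecessor
#2=d depends on [0:d]
#3=d depends on [2:d]
#4=c depends on [1:a]
#5=a depends on [4:c]
#6=a depends on [5:a]
#7=a depends on [6:a]
#8=a depends on [7:a]
#9=d depends on [3:d]
#10=d depends on [9:d]
sources: [0:d, 1:a]
N(rest) = Σ N(rest − s) over sources s of rest; N(one piece) = 1:
  size 1 → [8]=1  [10]=1
  size 2 → [7,8]=1  [8,10]=2  [9,10]=1
  size 3 → [3,9,10]=1  [6,7,8]=1  [7,8,10]=3  [8,9,10]=3
  size 4 → [2,3,9,10]=1  [3,8,9,10]=4  [5,6,7,8]=1  [6,7,8,10]=4  [7,8,9,10]=6
  size 5 → [0,2,3,9,10]=1  [2,3,8,9,10]=5  [3,7,8,9,10]=10  [4,5,6,7,8]=1  [5,6,7,8,10]=5  [6,7,8,9,10]=10
  size 6 → [0,2,3,8,9,10]=6  [1,4,5,6,7,8]=1  [2,3,7,8,9,10]=15  [3,6,7,8,9,10]=20  [4,5,6,7,8,10]=6  [5,6,7,8,9,10]=15
  size 7 → [0,2,3,7,8,9,10]=21  [1,4,5,6,7,8,10]=7  [2,3,6,7,8,9,10]=35  [3,5,6,7,8,9,10]=35  [4,5,6,7,8,9,10]=21
  size 8 → [0,2,3,6,7,8,9,10]=56  [1,4,5,6,7,8,9,10]=28  [2,3,5,6,7,8,9,10]=70  [3,4,5,6,7,8,9,10]=56
  size 9 → [0,2,3,5,6,7,8,9,10]=126  [1,3,4,5,6,7,8,9,10]=84  [2,3,4,5,6,7,8,9,10]=126
  first=0(d) contributes 210
  first=1(a) contributes 252
|[w]| = 462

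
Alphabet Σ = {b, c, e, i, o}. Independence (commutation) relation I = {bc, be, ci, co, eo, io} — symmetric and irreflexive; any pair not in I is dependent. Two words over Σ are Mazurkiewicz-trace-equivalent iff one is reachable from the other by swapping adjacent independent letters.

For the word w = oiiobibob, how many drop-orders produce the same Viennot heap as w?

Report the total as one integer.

6

#0=o has no predecessor
#1=i has no predecessor
#2=i depends on [1:i]
#3=o depends on [0:o]
#4=b depends on [2:i, 3:o]
#5=i depends on [4:b]
#6=b depends on [5:i]
#7=o depends on [6:b]
#8=b depends on [7:o]
sources: [0:o, 1:i]
N(rest) = Σ N(rest − s) over sources s of rest; N(one piece) = 1:
  size 1 → [8]=1
  size 2 → [7,8]=1
  size 3 → [6,7,8]=1
  size 4 → [5,6,7,8]=1
  size 5 → [4,5,6,7,8]=1
  size 6 → [2,4,5,6,7,8]=1  [3,4,5,6,7,8]=1
  size 7 → [0,3,4,5,6,7,8]=1  [1,2,4,5,6,7,8]=1  [2,3,4,5,6,7,8]=2
  first=0(o) contributes 3
  first=1(i) contributes 3
|[w]| = 6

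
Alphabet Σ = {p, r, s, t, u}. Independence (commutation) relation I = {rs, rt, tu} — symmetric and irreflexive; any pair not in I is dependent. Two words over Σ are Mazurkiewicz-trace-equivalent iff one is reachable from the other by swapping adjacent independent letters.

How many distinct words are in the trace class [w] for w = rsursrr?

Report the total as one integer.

#0=r has no predecessor
#1=s has no predecessor
#2=u depends on [0:r, 1:s]
#3=r depends on [2:u]
#4=s depends on [2:u]
#5=r depends on [3:r]
#6=r depends on [5:r]
sources: [0:r, 1:s]
N(rest) = Σ N(rest − s) over sources s of rest; N(one piece) = 1:
  size 1 → [4]=1  [6]=1
  size 2 → [4,6]=2  [5,6]=1
  size 3 → [3,5,6]=1  [4,5,6]=3
  size 4 → [3,4,5,6]=4
  size 5 → [2,3,4,5,6]=4
  first=0(r) contributes 4
  first=1(s) contributes 4
|[w]| = 8

8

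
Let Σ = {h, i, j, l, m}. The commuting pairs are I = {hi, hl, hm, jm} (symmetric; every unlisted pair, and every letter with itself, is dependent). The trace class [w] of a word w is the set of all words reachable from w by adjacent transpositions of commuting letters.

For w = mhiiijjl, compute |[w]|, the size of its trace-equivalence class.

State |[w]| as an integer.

5

piece 0:m — minimal
piece 1:h — minimal
piece 2:i rests on {0:m}
piece 3:i rests on {2:i}
piece 4:i rests on {3:i}
piece 5:j rests on {1:h, 4:i}
piece 6:j rests on {5:j}
piece 7:l rests on {6:j}
minimal pieces: {0:m, 1:h}
ways to finish when only these pieces remain (= sum over removing one remaining piece with nothing left below it):
  1 left: {7}→1
  2 left: {6,7}→1
  3 left: {5,6,7}→1
  4 left: {1,5,6,7}→1  {4,5,6,7}→1
  5 left: {1,4,5,6,7}→2  {3,4,5,6,7}→1
  6 left: {1,3,4,5,6,7}→3  {2,3,4,5,6,7}→1
  placing 0:m first → 4 extensions
  placing 1:h first → 1 extensions
total linear extensions = 5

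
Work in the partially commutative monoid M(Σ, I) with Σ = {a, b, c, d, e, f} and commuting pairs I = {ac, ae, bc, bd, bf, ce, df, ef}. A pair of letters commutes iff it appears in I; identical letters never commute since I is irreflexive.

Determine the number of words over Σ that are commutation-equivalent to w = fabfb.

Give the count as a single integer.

#0=f has no predecessor
#1=a depends on [0:f]
#2=b depends on [1:a]
#3=f depends on [1:a]
#4=b depends on [2:b]
sources: [0:f]
N(rest) = Σ N(rest − s) over sources s of rest; N(one piece) = 1:
  size 1 → [3]=1  [4]=1
  size 2 → [2,4]=1  [3,4]=2
  size 3 → [2,3,4]=3
  first=0(f) contributes 3

3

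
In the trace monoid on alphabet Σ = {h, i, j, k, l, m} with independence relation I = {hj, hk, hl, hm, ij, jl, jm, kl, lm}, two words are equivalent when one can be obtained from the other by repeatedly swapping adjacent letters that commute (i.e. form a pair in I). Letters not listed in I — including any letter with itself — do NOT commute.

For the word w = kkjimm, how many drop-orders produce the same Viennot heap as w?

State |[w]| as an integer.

4

0(k) covers ∅
1(k) covers 0:k
2(j) covers 1:k
3(i) covers 1:k
4(m) covers 3:i
5(m) covers 4:m
floor of heap: 0:k
completions by unplaced set U, small U first (add the entries for U minus each lowest piece of U):
  |U|=1: {2}:1  {5}:1
  |U|=2: {2,5}:2  {4,5}:1
  |U|=3: {2,4,5}:3  {3,4,5}:1
  |U|=4: {2,3,4,5}:4
  start at 0(k): 4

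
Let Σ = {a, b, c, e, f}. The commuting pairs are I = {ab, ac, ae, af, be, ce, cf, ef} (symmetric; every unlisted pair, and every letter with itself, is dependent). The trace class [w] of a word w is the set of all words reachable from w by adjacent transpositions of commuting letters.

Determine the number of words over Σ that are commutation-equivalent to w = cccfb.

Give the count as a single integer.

4

0(c) covers ∅
1(c) covers 0:c
2(c) covers 1:c
3(f) covers ∅
4(b) covers 2:c, 3:f
floor of heap: 0:c, 3:f
completions by unplaced set U, small U first (add the entries for U minus each lowest piece of U):
  |U|=1: {4}:1
  |U|=2: {2,4}:1  {3,4}:1
  |U|=3: {1,2,4}:1  {2,3,4}:2
  start at 0(c): 3
  start at 3(f): 1
sum over floor = 4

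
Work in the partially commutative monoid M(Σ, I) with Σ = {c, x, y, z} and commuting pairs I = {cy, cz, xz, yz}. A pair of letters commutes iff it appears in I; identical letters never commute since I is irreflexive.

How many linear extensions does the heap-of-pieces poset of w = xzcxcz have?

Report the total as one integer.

0(x) covers ∅
1(z) covers ∅
2(c) covers 0:x
3(x) covers 2:c
4(c) covers 3:x
5(z) covers 1:z
floor of heap: 0:x, 1:z
completions by unplaced set U, small U first (add the entries for U minus each lowest piece of U):
  |U|=1: {4}:1  {5}:1
  |U|=2: {1,5}:1  {3,4}:1  {4,5}:2
  |U|=3: {1,4,5}:3  {2,3,4}:1  {3,4,5}:3
  |U|=4: {0,2,3,4}:1  {1,3,4,5}:6  {2,3,4,5}:4
  start at 0(x): 10
  start at 1(z): 5
sum over floor = 15

15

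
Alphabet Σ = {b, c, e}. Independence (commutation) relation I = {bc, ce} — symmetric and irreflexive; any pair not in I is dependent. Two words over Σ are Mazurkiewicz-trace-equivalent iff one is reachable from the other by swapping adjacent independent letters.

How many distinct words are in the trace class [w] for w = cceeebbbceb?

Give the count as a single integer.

165

0(c) covers ∅
1(c) covers 0:c
2(e) covers ∅
3(e) covers 2:e
4(e) covers 3:e
5(b) covers 4:e
6(b) covers 5:b
7(b) covers 6:b
8(c) covers 1:c
9(e) covers 7:b
10(b) covers 9:e
floor of heap: 0:c, 2:e
completions by unplaced set U, small U first (add the entries for U minus each lowest piece of U):
  |U|=1: {8}:1  {10}:1
  |U|=2: {1,8}:1  {8,10}:2  {9,10}:1
  |U|=3: {0,1,8}:1  {1,8,10}:3  {7,9,10}:1  {8,9,10}:3
  |U|=4: {0,1,8,10}:4  {1,8,9,10}:6  {6,7,9,10}:1  {7,8,9,10}:4
  |U|=5: {0,1,8,9,10}:10  {1,7,8,9,10}:10  {5,6,7,9,10}:1  {6,7,8,9,10}:5
  |U|=6: {0,1,7,8,9,10}:20  {1,6,7,8,9,10}:15  {4,5,6,7,9,10}:1  {5,6,7,8,9,10}:6
  |U|=7: {0,1,6,7,8,9,10}:35  {1,5,6,7,8,9,10}:21  {3,4,5,6,7,9,10}:1  {4,5,6,7,8,9,10}:7
  |U|=8: {0,1,5,6,7,8,9,10}:56  {1,4,5,6,7,8,9,10}:28  {2,3,4,5,6,7,9,10}:1  {3,4,5,6,7,8,9,10}:8
  |U|=9: {0,1,4,5,6,7,8,9,10}:84  {1,3,4,5,6,7,8,9,10}:36  {2,3,4,5,6,7,8,9,10}:9
  start at 0(c): 45
  start at 2(e): 120
sum over floor = 165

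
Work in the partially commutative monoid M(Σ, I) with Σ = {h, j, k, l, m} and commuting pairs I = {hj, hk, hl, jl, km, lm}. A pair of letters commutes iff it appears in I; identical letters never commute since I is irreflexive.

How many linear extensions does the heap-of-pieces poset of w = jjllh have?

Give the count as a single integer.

#0=j has no predecessor
#1=j depends on [0:j]
#2=l has no predecessor
#3=l depends on [2:l]
#4=h has no predecessor
sources: [0:j, 2:l, 4:h]
N(rest) = Σ N(rest − s) over sources s of rest; N(one piece) = 1:
  size 1 → [1]=1  [3]=1  [4]=1
  size 2 → [0,1]=1  [1,3]=2  [1,4]=2  [2,3]=1  [3,4]=2
  size 3 → [0,1,3]=3  [0,1,4]=3  [1,2,3]=3  [1,3,4]=6  [2,3,4]=3
  first=0(j) contributes 12
  first=2(l) contributes 12
  first=4(h) contributes 6
|[w]| = 30

30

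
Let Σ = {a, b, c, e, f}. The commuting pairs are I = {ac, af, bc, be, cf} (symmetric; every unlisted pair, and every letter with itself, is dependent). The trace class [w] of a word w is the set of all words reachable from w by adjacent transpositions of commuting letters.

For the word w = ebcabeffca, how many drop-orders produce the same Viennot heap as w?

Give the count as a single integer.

drop 0:e onto floor
drop 1:b onto floor
drop 2:c onto {0:e}
drop 3:a onto {0:e, 1:b}
drop 4:b onto {3:a}
drop 5:e onto {2:c, 3:a}
drop 6:f onto {4:b, 5:e}
drop 7:f onto {6:f}
drop 8:c onto {5:e}
drop 9:a onto {4:b, 5:e}
ground layer = {0:e, 1:b}
drop-orders for the pieces not yet dropped (sum over which currently-grounded one goes next):
  1 to go: {7} 1  {8} 1  {9} 1
  2 to go: {6,7} 1  {7,8} 2  {7,9} 2  {8,9} 2
  3 to go: {6,7,8} 3  {6,7,9} 3  {7,8,9} 6
  4 to go: {4,6,7,9} 3  {6,7,8,9} 12
  5 to go: {4,6,7,8,9} 15  {5,6,7,8,9} 12
  6 to go: {2,5,6,7,8,9} 12  {4,5,6,7,8,9} 27
  7 to go: {2,4,5,6,7,8,9} 39  {3,4,5,6,7,8,9} 27
  8 to go: {1,3,4,5,6,7,8,9} 27  {2,3,4,5,6,7,8,9} 66
  if 0:e drops first: 93 orders
  if 1:b drops first: 66 orders
heap linearizations: 159

159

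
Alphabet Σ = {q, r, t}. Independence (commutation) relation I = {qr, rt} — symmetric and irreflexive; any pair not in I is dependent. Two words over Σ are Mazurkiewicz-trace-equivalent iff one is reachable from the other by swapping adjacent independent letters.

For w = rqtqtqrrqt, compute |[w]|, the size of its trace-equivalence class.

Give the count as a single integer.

120

#0=r has no predecessor
#1=q has no predecessor
#2=t depends on [1:q]
#3=q depends on [2:t]
#4=t depends on [3:q]
#5=q depends on [4:t]
#6=r depends on [0:r]
#7=r depends on [6:r]
#8=q depends on [5:q]
#9=t depends on [8:q]
sources: [0:r, 1:q]
N(rest) = Σ N(rest − s) over sources s of rest; N(one piece) = 1:
  size 1 → [7]=1  [9]=1
  size 2 → [6,7]=1  [7,9]=2  [8,9]=1
  size 3 → [0,6,7]=1  [5,8,9]=1  [6,7,9]=3  [7,8,9]=3
  size 4 → [0,6,7,9]=4  [4,5,8,9]=1  [5,7,8,9]=4  [6,7,8,9]=6
  size 5 → [0,6,7,8,9]=10  [3,4,5,8,9]=1  [4,5,7,8,9]=5  [5,6,7,8,9]=10
  size 6 → [0,5,6,7,8,9]=20  [2,3,4,5,8,9]=1  [3,4,5,7,8,9]=6  [4,5,6,7,8,9]=15
  size 7 → [0,4,5,6,7,8,9]=35  [1,2,3,4,5,8,9]=1  [2,3,4,5,7,8,9]=7  [3,4,5,6,7,8,9]=21
  size 8 → [0,3,4,5,6,7,8,9]=56  [1,2,3,4,5,7,8,9]=8  [2,3,4,5,6,7,8,9]=28
  first=0(r) contributes 36
  first=1(q) contributes 84
|[w]| = 120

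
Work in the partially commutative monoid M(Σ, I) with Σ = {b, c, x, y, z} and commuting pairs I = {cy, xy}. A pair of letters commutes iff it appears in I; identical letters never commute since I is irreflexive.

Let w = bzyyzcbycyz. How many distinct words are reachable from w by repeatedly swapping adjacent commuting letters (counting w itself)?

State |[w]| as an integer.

3

0(b) covers ∅
1(z) covers 0:b
2(y) covers 1:z
3(y) covers 2:y
4(z) covers 3:y
5(c) covers 4:z
6(b) covers 5:c
7(y) covers 6:b
8(c) covers 6:b
9(y) covers 7:y
10(z) covers 8:c, 9:y
floor of heap: 0:b
completions by unplaced set U, small U first (add the entries for U minus each lowest piece of U):
  |U|=1: {10}:1
  |U|=2: {8,10}:1  {9,10}:1
  |U|=3: {7,9,10}:1  {8,9,10}:2
  |U|=4: {7,8,9,10}:3
  |U|=5: {6,7,8,9,10}:3
  |U|=6: {5,6,7,8,9,10}:3
  |U|=7: {4,5,6,7,8,9,10}:3
  |U|=8: {3,4,5,6,7,8,9,10}:3
  |U|=9: {2,3,4,5,6,7,8,9,10}:3
  start at 0(b): 3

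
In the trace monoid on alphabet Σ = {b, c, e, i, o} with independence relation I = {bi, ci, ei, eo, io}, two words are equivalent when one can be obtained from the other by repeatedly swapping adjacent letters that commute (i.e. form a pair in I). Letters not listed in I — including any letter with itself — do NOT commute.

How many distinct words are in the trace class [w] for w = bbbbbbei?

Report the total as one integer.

8

0(b) covers ∅
1(b) covers 0:b
2(b) covers 1:b
3(b) covers 2:b
4(b) covers 3:b
5(b) covers 4:b
6(e) covers 5:b
7(i) covers ∅
floor of heap: 0:b, 7:i
completions by unplaced set U, small U first (add the entries for U minus each lowest piece of U):
  |U|=1: {6}:1  {7}:1
  |U|=2: {5,6}:1  {6,7}:2
  |U|=3: {4,5,6}:1  {5,6,7}:3
  |U|=4: {3,4,5,6}:1  {4,5,6,7}:4
  |U|=5: {2,3,4,5,6}:1  {3,4,5,6,7}:5
  |U|=6: {1,2,3,4,5,6}:1  {2,3,4,5,6,7}:6
  start at 0(b): 7
  start at 7(i): 1
sum over floor = 8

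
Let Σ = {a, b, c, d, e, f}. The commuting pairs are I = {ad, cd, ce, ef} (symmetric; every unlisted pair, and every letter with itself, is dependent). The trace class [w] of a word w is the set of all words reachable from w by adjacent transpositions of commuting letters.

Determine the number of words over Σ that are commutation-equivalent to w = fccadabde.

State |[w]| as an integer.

5

drop 0:f onto floor
drop 1:c onto {0:f}
drop 2:c onto {1:c}
drop 3:a onto {2:c}
drop 4:d onto {0:f}
drop 5:a onto {3:a}
drop 6:b onto {4:d, 5:a}
drop 7:d onto {6:b}
drop 8:e onto {7:d}
ground layer = {0:f}
drop-orders for the pieces not yet dropped (sum over which currently-grounded one goes next):
  1 to go: {8} 1
  2 to go: {7,8} 1
  3 to go: {6,7,8} 1
  4 to go: {4,6,7,8} 1  {5,6,7,8} 1
  5 to go: {3,5,6,7,8} 1  {4,5,6,7,8} 2
  6 to go: {2,3,5,6,7,8} 1  {3,4,5,6,7,8} 3
  7 to go: {1,2,3,5,6,7,8} 1  {2,3,4,5,6,7,8} 4
  if 0:f drops first: 5 orders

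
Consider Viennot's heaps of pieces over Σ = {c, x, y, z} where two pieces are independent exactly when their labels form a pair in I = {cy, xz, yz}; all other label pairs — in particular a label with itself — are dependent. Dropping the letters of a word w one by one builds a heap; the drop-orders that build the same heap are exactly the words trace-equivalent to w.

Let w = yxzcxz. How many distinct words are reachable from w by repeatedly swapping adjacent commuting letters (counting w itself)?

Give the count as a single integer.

6

piece 0:y — minimal
piece 1:x rests on {0:y}
piece 2:z — minimal
piece 3:c rests on {1:x, 2:z}
piece 4:x rests on {3:c}
piece 5:z rests on {3:c}
minimal pieces: {0:y, 2:z}
ways to finish when only these pieces remain (= sum over removing one remaining piece with nothing left below it):
  1 left: {4}→1  {5}→1
  2 left: {4,5}→2
  3 left: {3,4,5}→2
  4 left: {1,3,4,5}→2  {2,3,4,5}→2
  placing 0:y first → 4 extensions
  placing 2:z first → 2 extensions
total linear extensions = 6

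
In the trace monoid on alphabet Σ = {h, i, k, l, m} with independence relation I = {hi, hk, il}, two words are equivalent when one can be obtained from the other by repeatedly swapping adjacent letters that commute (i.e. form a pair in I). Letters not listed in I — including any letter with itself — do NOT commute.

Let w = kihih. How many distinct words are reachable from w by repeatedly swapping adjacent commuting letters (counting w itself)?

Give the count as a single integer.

#0=k has no predecessor
#1=i depends on [0:k]
#2=h has no predecessor
#3=i depends on [1:i]
#4=h depends on [2:h]
sources: [0:k, 2:h]
N(rest) = Σ N(rest − s) over sources s of rest; N(one piece) = 1:
  size 1 → [3]=1  [4]=1
  size 2 → [1,3]=1  [2,4]=1  [3,4]=2
  size 3 → [0,1,3]=1  [1,3,4]=3  [2,3,4]=3
  first=0(k) contributes 6
  first=2(h) contributes 4
|[w]| = 10

10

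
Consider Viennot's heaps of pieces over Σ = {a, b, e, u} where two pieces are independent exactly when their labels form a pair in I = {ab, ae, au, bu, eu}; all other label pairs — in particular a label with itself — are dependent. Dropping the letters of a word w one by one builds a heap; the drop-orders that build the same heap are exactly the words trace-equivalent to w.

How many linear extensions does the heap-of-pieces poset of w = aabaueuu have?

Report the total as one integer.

560

#0=a has no predecessor
#1=a depends on [0:a]
#2=b has no predecessor
#3=a depends on [1:a]
#4=u has no predecessor
#5=e depends on [2:b]
#6=u depends on [4:u]
#7=u depends on [6:u]
sources: [0:a, 2:b, 4:u]
N(rest) = Σ N(rest − s) over sources s of rest; N(one piece) = 1:
  size 1 → [3]=1  [5]=1  [7]=1
  size 2 → [1,3]=1  [2,5]=1  [3,5]=2  [3,7]=2  [5,7]=2  [6,7]=1
  size 3 → [0,1,3]=1  [1,3,5]=3  [1,3,7]=3  [2,3,5]=3  [2,5,7]=3  [3,5,7]=6  [3,6,7]=3  [4,6,7]=1  [5,6,7]=3
  size 4 → [0,1,3,5]=4  [0,1,3,7]=4  [1,2,3,5]=6  [1,3,5,7]=12  [1,3,6,7]=6  [2,3,5,7]=12  [2,5,6,7]=6  [3,4,6,7]=4  [3,5,6,7]=12  [4,5,6,7]=4
  size 5 → [0,1,2,3,5]=10  [0,1,3,5,7]=20  [0,1,3,6,7]=10  [1,2,3,5,7]=30  [1,3,4,6,7]=10  [1,3,5,6,7]=30  [2,3,5,6,7]=30  [2,4,5,6,7]=10  [3,4,5,6,7]=20
  size 6 → [0,1,2,3,5,7]=60  [0,1,3,4,6,7]=20  [0,1,3,5,6,7]=60  [1,2,3,5,6,7]=90  [1,3,4,5,6,7]=60  [2,3,4,5,6,7]=60
  first=0(a) contributes 210
  first=2(b) contributes 140
  first=4(u) contributes 210
|[w]| = 560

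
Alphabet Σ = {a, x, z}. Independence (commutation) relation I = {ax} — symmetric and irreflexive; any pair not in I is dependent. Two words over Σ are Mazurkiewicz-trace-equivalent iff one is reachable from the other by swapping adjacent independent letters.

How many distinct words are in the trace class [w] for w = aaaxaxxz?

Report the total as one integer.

35

#0=a has no predecessor
#1=a depends on [0:a]
#2=a depends on [1:a]
#3=x has no predecessor
#4=a depends on [2:a]
#5=x depends on [3:x]
#6=x depends on [5:x]
#7=z depends on [4:a, 6:x]
sources: [0:a, 3:x]
N(rest) = Σ N(rest − s) over sources s of rest; N(one piece) = 1:
  size 1 → [7]=1
  size 2 → [4,7]=1  [6,7]=1
  size 3 → [2,4,7]=1  [4,6,7]=2  [5,6,7]=1
  size 4 → [1,2,4,7]=1  [2,4,6,7]=3  [3,5,6,7]=1  [4,5,6,7]=3
  size 5 → [0,1,2,4,7]=1  [1,2,4,6,7]=4  [2,4,5,6,7]=6  [3,4,5,6,7]=4
  size 6 → [0,1,2,4,6,7]=5  [1,2,4,5,6,7]=10  [2,3,4,5,6,7]=10
  first=0(a) contributes 20
  first=3(x) contributes 15
|[w]| = 35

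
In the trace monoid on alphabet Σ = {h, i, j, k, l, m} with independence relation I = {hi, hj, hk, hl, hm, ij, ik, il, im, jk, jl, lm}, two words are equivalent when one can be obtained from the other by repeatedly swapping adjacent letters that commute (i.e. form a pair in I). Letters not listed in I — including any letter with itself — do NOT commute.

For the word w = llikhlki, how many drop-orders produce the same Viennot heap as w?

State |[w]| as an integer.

0(l) covers ∅
1(l) covers 0:l
2(i) covers ∅
3(k) covers 1:l
4(h) covers ∅
5(l) covers 3:k
6(k) covers 5:l
7(i) covers 2:i
floor of heap: 0:l, 2:i, 4:h
completions by unplaced set U, small U first (add the entries for U minus each lowest piece of U):
  |U|=1: {4}:1  {6}:1  {7}:1
  |U|=2: {2,7}:1  {4,6}:2  {4,7}:2  {5,6}:1  {6,7}:2
  |U|=3: {2,4,7}:3  {2,6,7}:3  {3,5,6}:1  {4,5,6}:3  {4,6,7}:6  {5,6,7}:3
  |U|=4: {1,3,5,6}:1  {2,4,6,7}:12  {2,5,6,7}:6  {3,4,5,6}:4  {3,5,6,7}:4  {4,5,6,7}:12
  |U|=5: {0,1,3,5,6}:1  {1,3,4,5,6}:5  {1,3,5,6,7}:5  {2,3,5,6,7}:10  {2,4,5,6,7}:30  {3,4,5,6,7}:20
  |U|=6: {0,1,3,4,5,6}:6  {0,1,3,5,6,7}:6  {1,2,3,5,6,7}:15  {1,3,4,5,6,7}:30  {2,3,4,5,6,7}:60
  start at 0(l): 105
  start at 2(i): 42
  start at 4(h): 21
sum over floor = 168

168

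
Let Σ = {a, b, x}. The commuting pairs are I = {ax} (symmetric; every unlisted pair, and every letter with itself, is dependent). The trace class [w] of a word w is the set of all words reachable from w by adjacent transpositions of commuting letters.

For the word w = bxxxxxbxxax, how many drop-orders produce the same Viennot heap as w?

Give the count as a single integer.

4

piece 0:b — minimal
piece 1:x rests on {0:b}
piece 2:x rests on {1:x}
piece 3:x rests on {2:x}
piece 4:x rests on {3:x}
piece 5:x rests on {4:x}
piece 6:b rests on {5:x}
piece 7:x rests on {6:b}
piece 8:x rests on {7:x}
piece 9:a rests on {6:b}
piece 10:x rests on {8:x}
minimal pieces: {0:b}
ways to finish when only these pieces remain (= sum over removing one remaining piece with nothing left below it):
  1 left: {9}→1  {10}→1
  2 left: {8,10}→1  {9,10}→2
  3 left: {7,8,10}→1  {8,9,10}→3
  4 left: {7,8,9,10}→4
  5 left: {6,7,8,9,10}→4
  6 left: {5,6,7,8,9,10}→4
  7 left: {4,5,6,7,8,9,10}→4
  8 left: {3,4,5,6,7,8,9,10}→4
  9 left: {2,3,4,5,6,7,8,9,10}→4
  placing 0:b first → 4 extensions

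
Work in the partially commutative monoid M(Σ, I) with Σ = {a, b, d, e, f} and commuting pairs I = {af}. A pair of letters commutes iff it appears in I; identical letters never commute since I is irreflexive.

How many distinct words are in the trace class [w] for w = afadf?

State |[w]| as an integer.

0(a) covers ∅
1(f) covers ∅
2(a) covers 0:a
3(d) covers 1:f, 2:a
4(f) covers 3:d
floor of heap: 0:a, 1:f
completions by unplaced set U, small U first (add the entries for U minus each lowest piece of U):
  |U|=1: {4}:1
  |U|=2: {3,4}:1
  |U|=3: {1,3,4}:1  {2,3,4}:1
  start at 0(a): 2
  start at 1(f): 1
sum over floor = 3

3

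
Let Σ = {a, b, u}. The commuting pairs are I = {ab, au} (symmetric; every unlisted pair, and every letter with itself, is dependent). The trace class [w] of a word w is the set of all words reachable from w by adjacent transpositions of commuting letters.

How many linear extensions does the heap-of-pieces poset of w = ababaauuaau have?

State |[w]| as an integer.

462

#0=a has no predecessor
#1=b has no predecessor
#2=a depends on [0:a]
#3=b depends on [1:b]
#4=a depends on [2:a]
#5=a depends on [4:a]
#6=u depends on [3:b]
#7=u depends on [6:u]
#8=a depends on [5:a]
#9=a depends on [8:a]
#10=u depends on [7:u]
sources: [0:a, 1:b]
N(rest) = Σ N(rest − s) over sources s of rest; N(one piece) = 1:
  size 1 → [9]=1  [10]=1
  size 2 → [7,10]=1  [8,9]=1  [9,10]=2
  size 3 → [5,8,9]=1  [6,7,10]=1  [7,9,10]=3  [8,9,10]=3
  size 4 → [3,6,7,10]=1  [4,5,8,9]=1  [5,8,9,10]=4  [6,7,9,10]=4  [7,8,9,10]=6
  size 5 → [1,3,6,7,10]=1  [2,4,5,8,9]=1  [3,6,7,9,10]=5  [4,5,8,9,10]=5  [5,7,8,9,10]=10  [6,7,8,9,10]=10
  size 6 → [0,2,4,5,8,9]=1  [1,3,6,7,9,10]=6  [2,4,5,8,9,10]=6  [3,6,7,8,9,10]=15  [4,5,7,8,9,10]=15  [5,6,7,8,9,10]=20
  size 7 → [0,2,4,5,8,9,10]=7  [1,3,6,7,8,9,10]=21  [2,4,5,7,8,9,10]=21  [3,5,6,7,8,9,10]=35  [4,5,6,7,8,9,10]=35
  size 8 → [0,2,4,5,7,8,9,10]=28  [1,3,5,6,7,8,9,10]=56  [2,4,5,6,7,8,9,10]=56  [3,4,5,6,7,8,9,10]=70
  size 9 → [0,2,4,5,6,7,8,9,10]=84  [1,3,4,5,6,7,8,9,10]=126  [2,3,4,5,6,7,8,9,10]=126
  first=0(a) contributes 252
  first=1(b) contributes 210
|[w]| = 462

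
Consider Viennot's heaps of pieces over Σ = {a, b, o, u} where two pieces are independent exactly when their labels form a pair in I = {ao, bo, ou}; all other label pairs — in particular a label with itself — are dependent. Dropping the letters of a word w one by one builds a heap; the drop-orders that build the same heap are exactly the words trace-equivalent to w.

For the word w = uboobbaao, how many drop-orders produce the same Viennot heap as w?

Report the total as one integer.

piece 0:u — minimal
piece 1:b rests on {0:u}
piece 2:o — minimal
piece 3:o rests on {2:o}
piece 4:b rests on {1:b}
piece 5:b rests on {4:b}
piece 6:a rests on {5:b}
piece 7:a rests on {6:a}
piece 8:o rests on {3:o}
minimal pieces: {0:u, 2:o}
ways to finish when only these pieces remain (= sum over removing one remaining piece with nothing left below it):
  1 left: {7}→1  {8}→1
  2 left: {3,8}→1  {6,7}→1  {7,8}→2
  3 left: {2,3,8}→1  {3,7,8}→3  {5,6,7}→1  {6,7,8}→3
  4 left: {2,3,7,8}→4  {3,6,7,8}→6  {4,5,6,7}→1  {5,6,7,8}→4
  5 left: {1,4,5,6,7}→1  {2,3,6,7,8}→10  {3,5,6,7,8}→10  {4,5,6,7,8}→5
  6 left: {0,1,4,5,6,7}→1  {1,4,5,6,7,8}→6  {2,3,5,6,7,8}→20  {3,4,5,6,7,8}→15
  7 left: {0,1,4,5,6,7,8}→7  {1,3,4,5,6,7,8}→21  {2,3,4,5,6,7,8}→35
  placing 0:u first → 56 extensions
  placing 2:o first → 28 extensions
total linear extensions = 84

84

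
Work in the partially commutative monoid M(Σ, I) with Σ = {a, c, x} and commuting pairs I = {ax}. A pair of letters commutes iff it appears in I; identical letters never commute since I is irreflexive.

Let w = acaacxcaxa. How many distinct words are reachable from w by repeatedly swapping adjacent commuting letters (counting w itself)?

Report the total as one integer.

drop 0:a onto floor
drop 1:c onto {0:a}
drop 2:a onto {1:c}
drop 3:a onto {2:a}
drop 4:c onto {3:a}
drop 5:x onto {4:c}
drop 6:c onto {5:x}
drop 7:a onto {6:c}
drop 8:x onto {6:c}
drop 9:a onto {7:a}
ground layer = {0:a}
drop-orders for the pieces not yet dropped (sum over which currently-grounded one goes next):
  1 to go: {8} 1  {9} 1
  2 to go: {7,9} 1  {8,9} 2
  3 to go: {7,8,9} 3
  4 to go: {6,7,8,9} 3
  5 to go: {5,6,7,8,9} 3
  6 to go: {4,5,6,7,8,9} 3
  7 to go: {3,4,5,6,7,8,9} 3
  8 to go: {2,3,4,5,6,7,8,9} 3
  if 0:a drops first: 3 orders

3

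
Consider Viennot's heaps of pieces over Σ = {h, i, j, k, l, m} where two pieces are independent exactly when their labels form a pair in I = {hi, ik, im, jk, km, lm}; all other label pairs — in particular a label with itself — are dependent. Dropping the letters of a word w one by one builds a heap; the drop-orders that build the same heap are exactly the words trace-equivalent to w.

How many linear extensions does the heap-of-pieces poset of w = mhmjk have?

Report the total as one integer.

3

piece 0:m — minimal
piece 1:h rests on {0:m}
piece 2:m rests on {1:h}
piece 3:j rests on {2:m}
piece 4:k rests on {1:h}
minimal pieces: {0:m}
ways to finish when only these pieces remain (= sum over removing one remaining piece with nothing left below it):
  1 left: {3}→1  {4}→1
  2 left: {2,3}→1  {3,4}→2
  3 left: {2,3,4}→3
  placing 0:m first → 3 extensions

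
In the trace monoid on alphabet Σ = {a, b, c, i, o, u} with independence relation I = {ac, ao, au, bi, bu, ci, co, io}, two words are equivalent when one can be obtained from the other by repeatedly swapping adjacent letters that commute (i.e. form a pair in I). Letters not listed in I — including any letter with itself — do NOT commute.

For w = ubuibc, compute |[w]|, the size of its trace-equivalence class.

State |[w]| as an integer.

16

drop 0:u onto floor
drop 1:b onto floor
drop 2:u onto {0:u}
drop 3:i onto {2:u}
drop 4:b onto {1:b}
drop 5:c onto {2:u, 4:b}
ground layer = {0:u, 1:b}
drop-orders for the pieces not yet dropped (sum over which currently-grounded one goes next):
  1 to go: {3} 1  {5} 1
  2 to go: {3,5} 2  {4,5} 1
  3 to go: {1,4,5} 1  {2,3,5} 2  {3,4,5} 3
  4 to go: {0,2,3,5} 2  {1,3,4,5} 4  {2,3,4,5} 5
  if 0:u drops first: 9 orders
  if 1:b drops first: 7 orders
heap linearizations: 16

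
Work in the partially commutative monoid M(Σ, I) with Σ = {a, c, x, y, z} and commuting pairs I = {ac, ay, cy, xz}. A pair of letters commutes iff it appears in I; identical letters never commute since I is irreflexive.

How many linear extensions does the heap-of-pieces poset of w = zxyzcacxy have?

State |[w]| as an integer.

6

piece 0:z — minimal
piece 1:x — minimal
piece 2:y rests on {0:z, 1:x}
piece 3:z rests on {2:y}
piece 4:c rests on {3:z}
piece 5:a rests on {3:z}
piece 6:c rests on {4:c}
piece 7:x rests on {5:a, 6:c}
piece 8:y rests on {7:x}
minimal pieces: {0:z, 1:x}
ways to finish when only these pieces remain (= sum over removing one remaining piece with nothing left below it):
  1 left: {8}→1
  2 left: {7,8}→1
  3 left: {5,7,8}→1  {6,7,8}→1
  4 left: {4,6,7,8}→1  {5,6,7,8}→2
  5 left: {4,5,6,7,8}→3
  6 left: {3,4,5,6,7,8}→3
  7 left: {2,3,4,5,6,7,8}→3
  placing 0:z first → 3 extensions
  placing 1:x first → 3 extensions
total linear extensions = 6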